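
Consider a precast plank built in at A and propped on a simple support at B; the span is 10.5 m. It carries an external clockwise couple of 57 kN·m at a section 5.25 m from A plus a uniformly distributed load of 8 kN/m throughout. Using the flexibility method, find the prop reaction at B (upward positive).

Remove the prop at B; the released (primary) structure is a cantilever built in at A.
Primary-structure tip deflection at B by superposition:
  clockwise couple 57 at a = 5.25: M₀a(2L − a)/(2EI) = 2357/EI
  UDL 8: wL⁴/(8EI) = 12155/EI
  δ_0 = 14512/EI
Flexibility coefficient — unit upward force at B: δ_{BB} = L³/(3EI) = 385.9/EI.
The prop prevents deflection at B: R_B = δ_0/δ_{BB} = 14512/385.9 = 37.61 kN.

R_B = 37.61 kN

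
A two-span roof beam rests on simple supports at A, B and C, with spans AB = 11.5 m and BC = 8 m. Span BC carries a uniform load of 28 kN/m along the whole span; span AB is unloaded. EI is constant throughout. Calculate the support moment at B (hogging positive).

M_B = 91.9 kN·m

Insert a hinge at B; M_B is the redundant, and each span becomes simply supported.
Discontinuity in slope at B on the released structure — sum the simple-span end rotations:
  span BC: UDL 28: wL³/(24EI) = 597.3/EI
  relative rotation θ_0 = (0 + 597.3)/EI = 597.3/EI
A unit hogging moment at B produces rotation L₁/(3EI) + L₂/(3EI) = 6.5/EI.
Compatibility: M_B·(L₁+L₂)/(3EI) = θ_0, giving M_B = 91.9 kN·m (hogging).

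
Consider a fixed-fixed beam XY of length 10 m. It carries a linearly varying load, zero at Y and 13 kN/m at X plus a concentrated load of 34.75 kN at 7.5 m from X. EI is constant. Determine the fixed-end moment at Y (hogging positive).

M_Y = 92.2 kN·m

Take the two fixed-end moments M_X, M_Y as redundants; the released structure is the simple span XY.
On the primary (simply-supported) span, the end slopes from the loading are:
  at X: triangular load, peak 13: w₀L³/(45EI) = 288.9/EI
  at Y: triangular load, peak 13: 7w₀L³/(360EI) = 252.8/EI
  at X: point load 34.75 at a = 7.5: Pab(L + b)/(6LEI) = 135.7/EI
  at Y: point load 34.75 at a = 7.5: Pab(L + a)/(6LEI) = 190/EI
  θ_X0 = 424.6/EI,  θ_Y0 = 442.8/EI
Flexibility coefficients: a unit moment at one end gives L/(3EI) there and L/(6EI) at the far end, so f₁₁ = f₂₂ = 3.333/EI and f₁₂ = f₂₁ = 1.667/EI.
Compatibility — zero rotation at each built-in end:
  3.333 M_X + 1.667 M_Y = 424.6
  1.667 M_X + 3.333 M_Y = 442.8
Solving the pair gives M_X = 81.29 kN·m and M_Y = 92.2 kN·m (hogging).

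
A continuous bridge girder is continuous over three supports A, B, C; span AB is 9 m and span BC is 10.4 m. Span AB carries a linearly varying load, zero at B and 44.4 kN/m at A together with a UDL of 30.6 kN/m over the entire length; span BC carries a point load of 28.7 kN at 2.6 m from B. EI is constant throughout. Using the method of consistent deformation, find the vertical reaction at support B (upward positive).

Insert a hinge at B; M_B is the redundant, and each span becomes simply supported.
End slopes at the hinge B, treating each span as simply supported:
  span AB: triangular load, peak 44.4: 7w₀L³/(360EI) = 629.4/EI
  span AB: UDL 30.6: wL³/(24EI) = 929.5/EI
  span BC: point load 28.7 at a = 2.6: Pab(L + b)/(6LEI) = 169.8/EI
  relative rotation θ_0 = (1559 + 169.8)/EI = 1729/EI
A unit hogging moment at B produces rotation L₁/(3EI) + L₂/(3EI) = 6.467/EI.
Slope continuity at B: θ_0 = M_B·6.467/EI, so M_B = 1729/6.467 = 267.3 kN·m (hogging).
Span AB, ΣM about A with M_B applied at B: R_B^{AB}·9 = 1839 + 267.3, so R_B^{AB} = 234 kN and R_A = 475.2 − 234 = 241.2 kN.
Span BC, ΣM about C: R_B^{BC}·10.4 = 223.9 + 267.3, so R_B^{BC} = 47.23 kN and R_C = 28.7 − 47.23 = -18.53 kN.
R_B = 234 + 47.23 = 281.2 kN.

R_B = 281.2 kN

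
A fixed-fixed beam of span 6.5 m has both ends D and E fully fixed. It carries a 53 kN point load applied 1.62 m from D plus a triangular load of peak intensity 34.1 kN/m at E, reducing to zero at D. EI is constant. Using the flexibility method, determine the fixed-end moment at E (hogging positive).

Take the two fixed-end moments M_D, M_E as redundants; the released structure is the simple span DE.
End rotations of the released simple span under the applied load (×1/EI):
  at D: point load 53 at a = 1.62: Pab(L + b)/(6LEI) = 122.3/EI
  at E: point load 53 at a = 1.62: Pab(L + a)/(6LEI) = 87.24/EI
  at D: triangular load, peak 34.1: 7w₀L³/(360EI) = 182.1/EI
  at E: triangular load, peak 34.1: w₀L³/(45EI) = 208.1/EI
  θ_D0 = 304.4/EI,  θ_E0 = 295.3/EI
Flexibility coefficients: a unit moment at one end gives L/(3EI) there and L/(6EI) at the far end, so f₁₁ = f₂₂ = 2.167/EI and f₁₂ = f₂₁ = 1.083/EI.
Compatibility — zero rotation at each built-in end:
  2.167 M_D + 1.083 M_E = 304.4
  1.083 M_D + 2.167 M_E = 295.3
Solving the pair gives M_D = 96.42 kN·m and M_E = 88.1 kN·m (hogging).

M_E = 88.1 kN·m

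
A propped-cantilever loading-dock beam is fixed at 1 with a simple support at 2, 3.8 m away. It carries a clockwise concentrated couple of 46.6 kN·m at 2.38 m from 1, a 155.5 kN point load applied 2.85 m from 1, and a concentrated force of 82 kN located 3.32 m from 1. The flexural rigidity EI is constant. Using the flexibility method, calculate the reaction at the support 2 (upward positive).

R_2 = 180.8 kN

Release the roller at 2. Primary structure: cantilever fixed at 1.
Free-end deflection of the primary structure under the applied loading (downward +):
  clockwise couple 46.6 at a = 2.38: M₀a(2L − a)/(2EI) = 289.5/EI
  point load 155.5 at a = 2.85: Pa²(3L − a)/(6EI) = 1800/EI
  point load 82 at a = 3.32: Pa²(3L − a)/(6EI) = 1217/EI
  δ_0 = 3306/EI
Flexibility coefficient — unit upward force at 2: δ_{22} = L³/(3EI) = 18.29/EI.
Compatibility at 2: δ_0 − R_2·δ_{22} = 0, so R_2 = 3306/18.29 = 180.8 kN.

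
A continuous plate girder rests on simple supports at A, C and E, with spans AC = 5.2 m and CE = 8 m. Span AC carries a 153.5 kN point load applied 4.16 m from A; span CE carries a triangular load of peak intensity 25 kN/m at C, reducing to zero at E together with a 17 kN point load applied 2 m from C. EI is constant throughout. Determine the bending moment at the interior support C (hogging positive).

Take M_C as the redundant. Released structure: two simple spans AC and CE with a hinge at C.
Rotations at C on the released spans (each span's end-slope, ×1/EI):
  span AC: point load 153.5 at a = 4.16: Pab(L + a)/(6LEI) = 199.2/EI
  span CE: triangular load, peak 25: w₀L³/(45EI) = 284.4/EI
  span CE: point load 17 at a = 2: Pab(L + b)/(6LEI) = 59.5/EI
  relative rotation θ_0 = (199.2 + 343.9)/EI = 543.2/EI
A unit hogging moment at C produces rotation L₁/(3EI) + L₂/(3EI) = 4.4/EI.
Slope continuity at C: θ_0 = M_C·4.4/EI, so M_C = 543.2/4.4 = 123.4 kN·m (hogging).

M_C = 123.4 kN·m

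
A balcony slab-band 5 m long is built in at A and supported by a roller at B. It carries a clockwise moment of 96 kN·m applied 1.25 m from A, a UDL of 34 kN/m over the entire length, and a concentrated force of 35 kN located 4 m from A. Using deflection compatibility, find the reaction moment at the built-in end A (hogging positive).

M_A = 156.1 kN·m

Choose R_B as the redundant. The primary structure is the cantilever fixed at A.
Free-end deflection of the primary structure under the applied loading (downward +):
  clockwise couple 96 at a = 1.25: M₀a(2L − a)/(2EI) = 525/EI
  UDL 34: wL⁴/(8EI) = 2656/EI
  point load 35 at a = 4: Pa²(3L − a)/(6EI) = 1027/EI
  δ_0 = 4208/EI
Flexibility coefficient — unit upward force at B: δ_{BB} = L³/(3EI) = 41.67/EI.
The prop prevents deflection at B: R_B = δ_0/δ_{BB} = 4208/41.67 = 101 kN.
Moment equilibrium about A: M_A = Σ(load moments about A) − R_B·L = 661 − 101×5 = 156.1 kN·m.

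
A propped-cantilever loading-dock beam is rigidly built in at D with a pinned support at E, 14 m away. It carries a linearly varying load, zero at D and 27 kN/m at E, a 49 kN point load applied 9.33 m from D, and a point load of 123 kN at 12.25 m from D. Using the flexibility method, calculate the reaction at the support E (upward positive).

Choose R_E as the redundant. The primary structure is the cantilever fixed at D.
Primary-structure tip deflection at E by superposition:
  triangular load, peak 27 at the free end: 11w₀L⁴/(120EI) = 95080/EI
  point load 49 at a = 9.33: Pa²(3L − a)/(6EI) = 23225/EI
  point load 123 at a = 12.25: Pa²(3L − a)/(6EI) = 91519/EI
  δ_0 = 209824/EI
Flexibility coefficient — unit upward force at E: δ_{EE} = L³/(3EI) = 914.7/EI.
The prop prevents deflection at E: R_E = δ_0/δ_{EE} = 209824/914.7 = 229.4 kN.

R_E = 229.4 kN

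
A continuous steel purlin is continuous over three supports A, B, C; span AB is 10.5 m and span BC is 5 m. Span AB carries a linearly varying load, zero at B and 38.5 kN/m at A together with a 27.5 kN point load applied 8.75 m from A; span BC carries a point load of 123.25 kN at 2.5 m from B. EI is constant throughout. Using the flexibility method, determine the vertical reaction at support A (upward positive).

Release continuity at B by inserting a hinge; the redundant is the internal moment M_B. The primary structure is two simply-supported spans AB and BC.
End slopes at the hinge B, treating each span as simply supported:
  span AB: triangular load, peak 38.5: 7w₀L³/(360EI) = 866.6/EI
  span AB: point load 27.5 at a = 8.75: Pab(L + a)/(6LEI) = 128.7/EI
  span BC: point load 123.25 at a = 2.5: Pab(L + b)/(6LEI) = 192.6/EI
  relative rotation θ_0 = (995.3 + 192.6)/EI = 1188/EI
A unit hogging moment at B produces rotation L₁/(3EI) + L₂/(3EI) = 5.167/EI.
Compatibility: M_B·(L₁+L₂)/(3EI) = θ_0, giving M_B = 229.9 kN·m (hogging).
Span AB, ΣM about A with M_B applied at B: R_B^{AB}·10.5 = 948.1 + 229.9, so R_B^{AB} = 112.2 kN and R_A = 229.6 − 112.2 = 117.4 kN.

R_A = 117.4 kN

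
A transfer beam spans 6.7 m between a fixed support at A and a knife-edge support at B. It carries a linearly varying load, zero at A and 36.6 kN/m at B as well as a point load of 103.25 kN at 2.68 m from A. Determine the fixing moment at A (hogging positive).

M_A = 228.7 kN·m

Take the reaction at B as the redundant and release it; the primary structure is a cantilever fixed at A.
Primary-structure tip deflection at B by superposition:
  triangular load, peak 36.6 at the free end: 11w₀L⁴/(120EI) = 6761/EI
  point load 103.25 at a = 2.68: Pa²(3L − a)/(6EI) = 2153/EI
  δ_0 = 8914/EI
Flexibility coefficient — unit upward force at B: δ_{BB} = L³/(3EI) = 100.3/EI.
The prop prevents deflection at B: R_B = δ_0/δ_{BB} = 8914/100.3 = 88.91 kN.
Moment equilibrium about A: M_A = Σ(load moments about A) − R_B·L = 824.4 − 88.91×6.7 = 228.7 kN·m.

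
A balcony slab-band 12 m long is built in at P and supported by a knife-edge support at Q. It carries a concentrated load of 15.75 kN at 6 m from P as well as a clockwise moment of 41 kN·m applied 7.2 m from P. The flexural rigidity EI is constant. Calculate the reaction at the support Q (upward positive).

Choose R_Q as the redundant. The primary structure is the cantilever fixed at P.
Deflection at Q on the released cantilever, summing each load's contribution:
  point load 15.75 at a = 6: Pa²(3L − a)/(6EI) = 2835/EI
  clockwise couple 41 at a = 7.2: M₀a(2L − a)/(2EI) = 2480/EI
  δ_0 = 5315/EI
Flexibility coefficient — unit upward force at Q: δ_{QQ} = L³/(3EI) = 576/EI.
Compatibility at Q: δ_0 − R_Q·δ_{QQ} = 0, so R_Q = 5315/576 = 9.227 kN.

R_Q = 9.227 kN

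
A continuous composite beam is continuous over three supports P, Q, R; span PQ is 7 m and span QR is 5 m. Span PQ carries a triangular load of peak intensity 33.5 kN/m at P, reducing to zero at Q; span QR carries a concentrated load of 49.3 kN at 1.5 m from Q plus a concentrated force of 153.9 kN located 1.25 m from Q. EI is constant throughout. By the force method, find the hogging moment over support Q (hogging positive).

M_Q = 126.8 kN·m

Release continuity at Q by inserting a hinge; the redundant is the internal moment M_Q. The primary structure is two simply-supported spans PQ and QR.
End slopes at the hinge Q, treating each span as simply supported:
  span PQ: triangular load, peak 33.5: 7w₀L³/(360EI) = 223.4/EI
  span QR: point load 49.3 at a = 1.5: Pab(L + b)/(6LEI) = 73.33/EI
  span QR: point load 153.9 at a = 1.25: Pab(L + b)/(6LEI) = 210.4/EI
  relative rotation θ_0 = (223.4 + 283.7)/EI = 507.2/EI
A unit hogging moment at Q produces rotation L₁/(3EI) + L₂/(3EI) = 4/EI.
Slope continuity at Q: θ_0 = M_Q·4/EI, so M_Q = 507.2/4 = 126.8 kN·m (hogging).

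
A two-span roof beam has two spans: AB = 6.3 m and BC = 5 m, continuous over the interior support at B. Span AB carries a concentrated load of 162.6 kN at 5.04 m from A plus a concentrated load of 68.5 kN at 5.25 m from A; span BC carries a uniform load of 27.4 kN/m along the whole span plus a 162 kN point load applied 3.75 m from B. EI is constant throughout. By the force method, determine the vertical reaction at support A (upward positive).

Insert a hinge at B; M_B is the redundant, and each span becomes simply supported.
End slopes at the hinge B, treating each span as simply supported:
  span AB: point load 162.6 at a = 5.04: Pab(L + a)/(6LEI) = 309.8/EI
  span AB: point load 68.5 at a = 5.25: Pab(L + a)/(6LEI) = 115.4/EI
  span BC: UDL 27.4: wL³/(24EI) = 142.7/EI
  span BC: point load 162 at a = 3.75: Pab(L + b)/(6LEI) = 158.2/EI
  relative rotation θ_0 = (425.2 + 300.9)/EI = 726.1/EI
A unit hogging moment at B produces rotation L₁/(3EI) + L₂/(3EI) = 3.767/EI.
Slope continuity at B: θ_0 = M_B·3.767/EI, so M_B = 726.1/3.767 = 192.8 kN·m (hogging).
Span AB, ΣM about A with M_B applied at B: R_B^{AB}·6.3 = 1179 + 192.8, so R_B^{AB} = 217.8 kN and R_A = 231.1 − 217.8 = 13.34 kN.

R_A = 13.34 kN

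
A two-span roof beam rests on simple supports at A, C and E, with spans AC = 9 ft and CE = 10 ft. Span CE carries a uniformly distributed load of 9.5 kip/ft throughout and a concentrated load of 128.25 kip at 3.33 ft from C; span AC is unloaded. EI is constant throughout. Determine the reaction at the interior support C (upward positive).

Insert a hinge at C; M_C is the redundant, and each span becomes simply supported.
Discontinuity in slope at C on the released structure — sum the simple-span end rotations:
  span CE: UDL 9.5: wL³/(24EI) = 395.8/EI
  span CE: point load 128.25 at a = 3.33: Pab(L + b)/(6LEI) = 791.4/EI
  relative rotation θ_0 = (0 + 1187)/EI = 1187/EI
A unit hogging moment at C produces rotation L₁/(3EI) + L₂/(3EI) = 6.333/EI.
Compatibility: M_C·(L₁+L₂)/(3EI) = θ_0, giving M_C = 187.5 kip·ft (hogging).
Span AC, ΣM about A with M_C applied at C: R_C^{AC}·9 = 0 + 187.5, so R_C^{AC} = 20.83 kip and R_A = 0 − 20.83 = -20.83 kip.
Span CE, ΣM about E: R_C^{CE}·10 = 1330 + 187.5, so R_C^{CE} = 151.8 kip and R_E = 223.2 − 151.8 = 71.46 kip.
R_C = 20.83 + 151.8 = 172.6 kip.

R_C = 172.6 kip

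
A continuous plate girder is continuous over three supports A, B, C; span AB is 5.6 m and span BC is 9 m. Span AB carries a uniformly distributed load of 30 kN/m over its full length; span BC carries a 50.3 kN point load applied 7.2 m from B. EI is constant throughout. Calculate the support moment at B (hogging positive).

Take M_B as the redundant. Released structure: two simple spans AB and BC with a hinge at B.
End slopes at the hinge B, treating each span as simply supported:
  span AB: UDL 30: wL³/(24EI) = 219.5/EI
  span BC: point load 50.3 at a = 7.2: Pab(L + b)/(6LEI) = 130.4/EI
  relative rotation θ_0 = (219.5 + 130.4)/EI = 349.9/EI
A unit hogging moment at B produces rotation L₁/(3EI) + L₂/(3EI) = 4.867/EI.
Slope continuity at B: θ_0 = M_B·4.867/EI, so M_B = 349.9/4.867 = 71.9 kN·m (hogging).

M_B = 71.9 kN·m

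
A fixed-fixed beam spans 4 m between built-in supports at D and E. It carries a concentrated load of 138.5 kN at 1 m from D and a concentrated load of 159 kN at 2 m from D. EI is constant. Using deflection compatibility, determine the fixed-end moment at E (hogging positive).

Take the two fixed-end moments M_D, M_E as redundants; the released structure is the simple span DE.
On the primary (simply-supported) span, the end slopes from the loading are:
  at D: point load 138.5 at a = 1: Pab(L + b)/(6LEI) = 121.2/EI
  at E: point load 138.5 at a = 1: Pab(L + a)/(6LEI) = 86.56/EI
  at D: point load 159 at a = 2: Pab(L + b)/(6LEI) = 159/EI
  at E: point load 159 at a = 2: Pab(L + a)/(6LEI) = 159/EI
  θ_D0 = 280.2/EI,  θ_E0 = 245.6/EI
Flexibility coefficients: a unit moment at one end gives L/(3EI) there and L/(6EI) at the far end, so f₁₁ = f₂₂ = 1.333/EI and f₁₂ = f₂₁ = 0.6667/EI.
Compatibility — zero rotation at each built-in end:
  1.333 M_D + 0.6667 M_E = 280.2
  0.6667 M_D + 1.333 M_E = 245.6
Solving the pair gives M_D = 157.4 kN·m and M_E = 105.5 kN·m (hogging).

M_E = 105.5 kN·m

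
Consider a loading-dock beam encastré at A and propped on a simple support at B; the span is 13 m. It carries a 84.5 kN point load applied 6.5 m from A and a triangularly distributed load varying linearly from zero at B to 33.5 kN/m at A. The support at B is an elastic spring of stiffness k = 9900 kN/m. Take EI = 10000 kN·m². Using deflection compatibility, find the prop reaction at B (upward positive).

Remove the prop at B; the released (primary) structure is a cantilever built in at A.
Deflection at B on the released cantilever, summing each load's contribution:
  point load 84.5 at a = 6.5: Pa²(3L − a)/(6EI) = 19338/EI
  triangular load, peak 33.5 at the fixed end: w₀L⁴/(30EI) = 31893/EI
  δ_0 = 51231/EI
Flexibility coefficient — unit upward force at B: δ_{BB} = L³/(3EI) = 732.3/EI.
With EI = 10000 kN·m²: δ_0 = 5.1231 m and δ_{BB} = 0.073233 m/kN.
Compatibility — the spring shortens by R_B/k under the reaction it provides: δ_0 − R_B·δ_{BB} = R_B/k. With 1/k = 0.000101 m/kN, R_B = δ_0 / (δ_{BB} + 1/k) = 5.1231 / (0.073233 + 0.000101) = 69.86 kN.

R_B = 69.86 kN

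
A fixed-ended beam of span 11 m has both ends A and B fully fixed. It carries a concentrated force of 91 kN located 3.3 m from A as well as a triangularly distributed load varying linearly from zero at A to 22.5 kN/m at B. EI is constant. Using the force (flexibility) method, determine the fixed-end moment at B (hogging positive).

M_B = 199.2 kN·m

Release both end moments; the primary structure is a simply-supported span AB with redundants M_A and M_B.
Simple-span end rotations at A and B under the given loads:
  at A: point load 91 at a = 3.3: Pab(L + b)/(6LEI) = 655.2/EI
  at B: point load 91 at a = 3.3: Pab(L + a)/(6LEI) = 501/EI
  at A: triangular load, peak 22.5: 7w₀L³/(360EI) = 582.3/EI
  at B: triangular load, peak 22.5: w₀L³/(45EI) = 665.5/EI
  θ_A0 = 1237/EI,  θ_B0 = 1167/EI
Flexibility coefficients: a unit moment at one end gives L/(3EI) there and L/(6EI) at the far end, so f₁₁ = f₂₂ = 3.667/EI and f₁₂ = f₂₁ = 1.833/EI.
Compatibility — zero rotation at each built-in end:
  3.667 M_A + 1.833 M_B = 1237
  1.833 M_A + 3.667 M_B = 1167
Solving the pair gives M_A = 237.9 kN·m and M_B = 199.2 kN·m (hogging).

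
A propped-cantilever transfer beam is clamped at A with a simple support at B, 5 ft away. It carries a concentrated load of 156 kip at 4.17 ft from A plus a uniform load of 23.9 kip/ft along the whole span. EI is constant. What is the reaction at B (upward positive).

Release the roller at B. Primary structure: cantilever fixed at A.
Free-end deflection of the primary structure under the applied loading (downward +):
  point load 156 at a = 4.17: Pa²(3L − a)/(6EI) = 4896/EI
  UDL 23.9: wL⁴/(8EI) = 1867/EI
  δ_0 = 6764/EI
Flexibility coefficient — unit upward force at B: δ_{BB} = L³/(3EI) = 41.67/EI.
The prop prevents deflection at B: R_B = δ_0/δ_{BB} = 6764/41.67 = 162.3 kip.

R_B = 162.3 kip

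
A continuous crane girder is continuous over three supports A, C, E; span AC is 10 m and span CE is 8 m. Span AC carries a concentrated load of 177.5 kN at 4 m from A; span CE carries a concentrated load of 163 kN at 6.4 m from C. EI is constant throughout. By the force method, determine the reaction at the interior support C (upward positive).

R_C = 153.4 kN

Insert a hinge at C; M_C is the redundant, and each span becomes simply supported.
End slopes at the hinge C, treating each span as simply supported:
  span AC: point load 177.5 at a = 4: Pab(L + a)/(6LEI) = 994/EI
  span CE: point load 163 at a = 6.4: Pab(L + b)/(6LEI) = 333.8/EI
  relative rotation θ_0 = (994 + 333.8)/EI = 1328/EI
A unit hogging moment at C produces rotation L₁/(3EI) + L₂/(3EI) = 6/EI.
Compatibility: M_C·(L₁+L₂)/(3EI) = θ_0, giving M_C = 221.3 kN·m (hogging).
Span AC, ΣM about A with M_C applied at C: R_C^{AC}·10 = 710 + 221.3, so R_C^{AC} = 93.13 kN and R_A = 177.5 − 93.13 = 84.37 kN.
Span CE, ΣM about E: R_C^{CE}·8 = 260.8 + 221.3, so R_C^{CE} = 60.26 kN and R_E = 163 − 60.26 = 102.7 kN.
R_C = 93.13 + 60.26 = 153.4 kN.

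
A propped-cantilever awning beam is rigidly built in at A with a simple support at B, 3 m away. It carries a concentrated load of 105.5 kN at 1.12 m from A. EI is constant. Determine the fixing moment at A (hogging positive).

Release the roller at B. Primary structure: cantilever fixed at A.
Free-end deflection of the primary structure under the applied loading (downward +):
  point load 105.5 at a = 1.12: Pa²(3L − a)/(6EI) = 173.8/EI
Tip deflection under a unit load at B: L³/(3EI) = 9/EI.
The prop prevents deflection at B: R_B = δ_0/δ_{BB} = 173.8/9 = 19.31 kN.
Moment equilibrium about A: M_A = Σ(load moments about A) − R_B·L = 118.2 − 19.31×3 = 60.22 kN·m.

M_A = 60.22 kN·m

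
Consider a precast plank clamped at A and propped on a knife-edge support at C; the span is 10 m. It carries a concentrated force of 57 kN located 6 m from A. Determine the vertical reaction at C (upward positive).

R_C = 24.62 kN

Release the roller at C. Primary structure: cantilever fixed at A.
Primary-structure tip deflection at C by superposition:
  point load 57 at a = 6: Pa²(3L − a)/(6EI) = 8208/EI
Tip deflection under a unit load at C: L³/(3EI) = 333.3/EI.
The prop prevents deflection at C: R_C = δ_0/δ_{CC} = 8208/333.3 = 24.62 kN.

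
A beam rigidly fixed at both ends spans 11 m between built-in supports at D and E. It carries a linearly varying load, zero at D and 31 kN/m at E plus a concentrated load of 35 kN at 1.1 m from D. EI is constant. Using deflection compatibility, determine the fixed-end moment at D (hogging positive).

Take the two fixed-end moments M_D, M_E as redundants; the released structure is the simple span DE.
End rotations of the released simple span under the applied load (×1/EI):
  at D: triangular load, peak 31: 7w₀L³/(360EI) = 802.3/EI
  at E: triangular load, peak 31: w₀L³/(45EI) = 916.9/EI
  at D: point load 35 at a = 1.1: Pab(L + b)/(6LEI) = 120.7/EI
  at E: point load 35 at a = 1.1: Pab(L + a)/(6LEI) = 69.88/EI
  θ_D0 = 923/EI,  θ_E0 = 986.8/EI
Flexibility coefficients: a unit moment at one end gives L/(3EI) there and L/(6EI) at the far end, so f₁₁ = f₂₂ = 3.667/EI and f₁₂ = f₂₁ = 1.833/EI.
Compatibility — zero rotation at each built-in end:
  3.667 M_D + 1.833 M_E = 923
  1.833 M_D + 3.667 M_E = 986.8
Solving the pair gives M_D = 156.2 kN·m and M_E = 191 kN·m (hogging).

M_D = 156.2 kN·m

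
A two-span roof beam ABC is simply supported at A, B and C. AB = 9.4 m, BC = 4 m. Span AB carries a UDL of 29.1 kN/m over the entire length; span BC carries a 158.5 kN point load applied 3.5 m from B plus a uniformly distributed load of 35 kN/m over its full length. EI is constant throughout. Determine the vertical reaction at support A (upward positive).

R_A = 109.3 kN

Take M_B as the redundant. Released structure: two simple spans AB and BC with a hinge at B.
Discontinuity in slope at B on the released structure — sum the simple-span end rotations:
  span AB: UDL 29.1: wL³/(24EI) = 1007/EI
  span BC: point load 158.5 at a = 3.5: Pab(L + b)/(6LEI) = 52.01/EI
  span BC: UDL 35: wL³/(24EI) = 93.33/EI
  relative rotation θ_0 = (1007 + 145.3)/EI = 1152/EI
A unit hogging moment at B produces rotation L₁/(3EI) + L₂/(3EI) = 4.467/EI.
Compatibility: M_B·(L₁+L₂)/(3EI) = θ_0, giving M_B = 258 kN·m (hogging).
Span AB, ΣM about A with M_B applied at B: R_B^{AB}·9.4 = 1286 + 258, so R_B^{AB} = 164.2 kN and R_A = 273.5 − 164.2 = 109.3 kN.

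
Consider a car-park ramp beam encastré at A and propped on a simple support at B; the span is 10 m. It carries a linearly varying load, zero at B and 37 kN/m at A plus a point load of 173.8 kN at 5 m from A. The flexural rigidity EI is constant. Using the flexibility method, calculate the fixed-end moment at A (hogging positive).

Take the reaction at B as the redundant and release it; the primary structure is a cantilever fixed at A.
Primary-structure tip deflection at B by superposition:
  triangular load, peak 37 at the fixed end: w₀L⁴/(30EI) = 12333/EI
  point load 173.8 at a = 5: Pa²(3L − a)/(6EI) = 18104/EI
  δ_0 = 30438/EI
Tip deflection under a unit load at B: L³/(3EI) = 333.3/EI.
Compatibility at B: δ_0 − R_B·δ_{BB} = 0, so R_B = 30438/333.3 = 91.31 kN.
Moment equilibrium about A: M_A = Σ(load moments about A) − R_B·L = 1486 − 91.31×10 = 572.5 kN·m.

M_A = 572.5 kN·m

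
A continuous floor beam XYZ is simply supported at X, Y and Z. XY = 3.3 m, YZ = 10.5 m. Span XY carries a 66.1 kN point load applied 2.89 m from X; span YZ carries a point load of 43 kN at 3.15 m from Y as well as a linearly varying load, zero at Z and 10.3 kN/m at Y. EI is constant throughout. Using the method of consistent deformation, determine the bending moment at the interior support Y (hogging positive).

Insert a hinge at Y; M_Y is the redundant, and each span becomes simply supported.
Discontinuity in slope at Y on the released structure — sum the simple-span end rotations:
  span XY: point load 66.1 at a = 2.89: Pab(L + a)/(6LEI) = 24.49/EI
  span YZ: point load 43 at a = 3.15: Pab(L + b)/(6LEI) = 282.1/EI
  span YZ: triangular load, peak 10.3: w₀L³/(45EI) = 265/EI
  relative rotation θ_0 = (24.49 + 547)/EI = 571.5/EI
A unit hogging moment at Y produces rotation L₁/(3EI) + L₂/(3EI) = 4.6/EI.
Compatibility: M_Y·(L₁+L₂)/(3EI) = θ_0, giving M_Y = 124.2 kN·m (hogging).

M_Y = 124.2 kN·m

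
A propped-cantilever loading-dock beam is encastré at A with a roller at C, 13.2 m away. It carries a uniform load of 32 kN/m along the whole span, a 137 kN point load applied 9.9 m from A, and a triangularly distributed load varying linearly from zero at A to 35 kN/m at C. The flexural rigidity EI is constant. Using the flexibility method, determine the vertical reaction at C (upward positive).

Release the roller at C. Primary structure: cantilever fixed at A.
Free-end deflection of the primary structure under the applied loading (downward +):
  UDL 32: wL⁴/(8EI) = 121438/EI
  point load 137 at a = 9.9: Pa²(3L − a)/(6EI) = 66465/EI
  triangular load, peak 35 at the free end: 11w₀L⁴/(120EI) = 97404/EI
  δ_0 = 285307/EI
Tip deflection under a unit load at C: L³/(3EI) = 766.7/EI.
Compatibility at C: δ_0 − R_C·δ_{CC} = 0, so R_C = 285307/766.7 = 372.1 kN.

R_C = 372.1 kN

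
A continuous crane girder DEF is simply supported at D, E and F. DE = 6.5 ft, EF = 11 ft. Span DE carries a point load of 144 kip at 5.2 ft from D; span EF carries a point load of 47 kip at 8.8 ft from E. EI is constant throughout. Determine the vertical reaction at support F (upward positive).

R_F = 30.21 kip

Release continuity at E by inserting a hinge; the redundant is the internal moment M_E. The primary structure is two simply-supported spans DE and EF.
Rotations at E on the released spans (each span's end-slope, ×1/EI):
  span DE: point load 144 at a = 5.2: Pab(L + a)/(6LEI) = 292/EI
  span EF: point load 47 at a = 8.8: Pab(L + b)/(6LEI) = 182/EI
  relative rotation θ_0 = (292 + 182)/EI = 474/EI
A unit hogging moment at E produces rotation L₁/(3EI) + L₂/(3EI) = 5.833/EI.
Compatibility: M_E·(L₁+L₂)/(3EI) = θ_0, giving M_E = 81.26 kip·ft (hogging).
Span EF, ΣM about F: R_E^{EF}·11 = 103.4 + 81.26, so R_E^{EF} = 16.79 kip and R_F = 47 − 16.79 = 30.21 kip.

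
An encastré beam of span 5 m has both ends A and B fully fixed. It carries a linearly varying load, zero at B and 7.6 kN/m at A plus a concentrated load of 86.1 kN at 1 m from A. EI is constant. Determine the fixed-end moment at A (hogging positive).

Take the two fixed-end moments M_A, M_B as redundants; the released structure is the simple span AB.
End rotations of the released simple span under the applied load (×1/EI):
  at A: triangular load, peak 7.6: w₀L³/(45EI) = 21.11/EI
  at B: triangular load, peak 7.6: 7w₀L³/(360EI) = 18.47/EI
  at A: point load 86.1 at a = 1: Pab(L + b)/(6LEI) = 103.3/EI
  at B: point load 86.1 at a = 1: Pab(L + a)/(6LEI) = 68.88/EI
  θ_A0 = 124.4/EI,  θ_B0 = 87.35/EI
Flexibility coefficients: a unit moment at one end gives L/(3EI) there and L/(6EI) at the far end, so f₁₁ = f₂₂ = 1.667/EI and f₁₂ = f₂₁ = 0.8333/EI.
Compatibility — zero rotation at each built-in end:
  1.667 M_A + 0.8333 M_B = 124.4
  0.8333 M_A + 1.667 M_B = 87.35
Solving the pair gives M_A = 64.6 kN·m and M_B = 20.11 kN·m (hogging).

M_A = 64.6 kN·m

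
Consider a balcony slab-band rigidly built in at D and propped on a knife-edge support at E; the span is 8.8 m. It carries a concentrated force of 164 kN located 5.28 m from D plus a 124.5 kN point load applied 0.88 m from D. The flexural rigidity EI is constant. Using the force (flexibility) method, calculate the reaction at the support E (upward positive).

R_E = 72.65 kN

Remove the prop at E; the released (primary) structure is a cantilever built in at D.
Free-end deflection of the primary structure under the applied loading (downward +):
  point load 164 at a = 5.28: Pa²(3L − a)/(6EI) = 16094/EI
  point load 124.5 at a = 0.88: Pa²(3L − a)/(6EI) = 410.1/EI
  δ_0 = 16504/EI
Flexibility coefficient — unit upward force at E: δ_{EE} = L³/(3EI) = 227.2/EI.
The prop prevents deflection at E: R_E = δ_0/δ_{EE} = 16504/227.2 = 72.65 kN.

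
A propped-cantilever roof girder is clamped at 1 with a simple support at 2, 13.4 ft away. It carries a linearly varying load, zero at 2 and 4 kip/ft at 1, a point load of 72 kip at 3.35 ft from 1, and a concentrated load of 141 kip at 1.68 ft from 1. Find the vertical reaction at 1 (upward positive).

R_1 = 225.1 kip

Release the roller at 2. Primary structure: cantilever fixed at 1.
Primary-structure tip deflection at 2 by superposition:
  triangular load, peak 4 at the fixed end: w₀L⁴/(30EI) = 4299/EI
  point load 72 at a = 3.35: Pa²(3L − a)/(6EI) = 4963/EI
  point load 141 at a = 1.68: Pa²(3L − a)/(6EI) = 2555/EI
  δ_0 = 11816/EI
Flexibility coefficient — unit upward force at 2: δ_{22} = L³/(3EI) = 802/EI.
Compatibility at 2: δ_0 − R_2·δ_{22} = 0, so R_2 = 11816/802 = 14.73 kip.
Vertical equilibrium: R_1 = ΣP − R_2 = 239.8 − 14.73 = 225.1 kip.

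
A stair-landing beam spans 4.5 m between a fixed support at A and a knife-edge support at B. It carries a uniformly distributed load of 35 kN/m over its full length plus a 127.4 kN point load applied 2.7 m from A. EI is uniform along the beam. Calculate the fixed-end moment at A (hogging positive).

M_A = 184.9 kN·m

Choose R_B as the redundant. The primary structure is the cantilever fixed at A.
Downward deflection at the released point B due to the loads:
  UDL 35: wL⁴/(8EI) = 1794/EI
  point load 127.4 at a = 2.7: Pa²(3L − a)/(6EI) = 1672/EI
  δ_0 = 3466/EI
Tip deflection under a unit load at B: L³/(3EI) = 30.38/EI.
The prop prevents deflection at B: R_B = δ_0/δ_{BB} = 3466/30.38 = 114.1 kN.
Moment equilibrium about A: M_A = Σ(load moments about A) − R_B·L = 698.4 − 114.1×4.5 = 184.9 kN·m.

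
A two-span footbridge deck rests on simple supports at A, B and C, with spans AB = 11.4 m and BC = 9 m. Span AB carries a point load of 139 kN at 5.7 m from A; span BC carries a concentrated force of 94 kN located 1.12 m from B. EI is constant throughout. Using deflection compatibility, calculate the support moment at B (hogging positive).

M_B = 204.2 kN·m

Release continuity at B by inserting a hinge; the redundant is the internal moment M_B. The primary structure is two simply-supported spans AB and BC.
End slopes at the hinge B, treating each span as simply supported:
  span AB: point load 139 at a = 5.7: Pab(L + a)/(6LEI) = 1129/EI
  span BC: point load 94 at a = 1.12: Pab(L + b)/(6LEI) = 259.3/EI
  relative rotation θ_0 = (1129 + 259.3)/EI = 1388/EI
A unit hogging moment at B produces rotation L₁/(3EI) + L₂/(3EI) = 6.8/EI.
Slope continuity at B: θ_0 = M_B·6.8/EI, so M_B = 1388/6.8 = 204.2 kN·m (hogging).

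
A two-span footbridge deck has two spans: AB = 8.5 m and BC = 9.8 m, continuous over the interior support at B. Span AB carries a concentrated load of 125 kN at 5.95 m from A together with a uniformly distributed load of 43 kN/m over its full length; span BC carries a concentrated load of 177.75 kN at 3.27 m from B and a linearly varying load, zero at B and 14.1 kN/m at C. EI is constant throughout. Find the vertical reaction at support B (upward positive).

R_B = 518 kN

Insert a hinge at B; M_B is the redundant, and each span becomes simply supported.
Rotations at B on the released spans (each span's end-slope, ×1/EI):
  span AB: point load 125 at a = 5.95: Pab(L + a)/(6LEI) = 537.4/EI
  span AB: UDL 43: wL³/(24EI) = 1100/EI
  span BC: point load 177.75 at a = 3.27: Pab(L + b)/(6LEI) = 1054/EI
  span BC: triangular load, peak 14.1: 7w₀L³/(360EI) = 258/EI
  relative rotation θ_0 = (1638 + 1312)/EI = 2950/EI
A unit hogging moment at B produces rotation L₁/(3EI) + L₂/(3EI) = 6.1/EI.
Compatibility: M_B·(L₁+L₂)/(3EI) = θ_0, giving M_B = 483.6 kN·m (hogging).
Span AB, ΣM about A with M_B applied at B: R_B^{AB}·8.5 = 2297 + 483.6, so R_B^{AB} = 327.1 kN and R_A = 490.5 − 327.1 = 163.4 kN.
Span BC, ΣM about C: R_B^{BC}·9.8 = 1386 + 483.6, so R_B^{BC} = 190.8 kN and R_C = 246.8 − 190.8 = 56.03 kN.
R_B = 327.1 + 190.8 = 518 kN.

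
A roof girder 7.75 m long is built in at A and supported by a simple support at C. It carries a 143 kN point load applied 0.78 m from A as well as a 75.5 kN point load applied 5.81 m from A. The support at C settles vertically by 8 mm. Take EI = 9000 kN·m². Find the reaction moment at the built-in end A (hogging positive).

Choose R_C as the redundant. The primary structure is the cantilever fixed at A.
Deflection at C on the released cantilever, summing each load's contribution:
  point load 143 at a = 0.78: Pa²(3L − a)/(6EI) = 325.8/EI
  point load 75.5 at a = 5.81: Pa²(3L − a)/(6EI) = 7408/EI
  δ_0 = 7734/EI
Flexibility coefficient — unit upward force at C: δ_{CC} = L³/(3EI) = 155.2/EI.
With EI = 9000 kN·m²: δ_0 = 0.8593 m and δ_{CC} = 0.01724 m/kN.
Compatibility — the beam at C must follow the support down by 0.008 m: δ_0 − R_C·δ_{CC} = 0.008, so R_C = (0.8593 − 0.008)/0.01724 = 49.38 kN.
Moment equilibrium about A: M_A = Σ(load moments about A) − R_C·L = 550.2 − 49.38×7.75 = 167.5 kN·m.

M_A = 167.5 kN·m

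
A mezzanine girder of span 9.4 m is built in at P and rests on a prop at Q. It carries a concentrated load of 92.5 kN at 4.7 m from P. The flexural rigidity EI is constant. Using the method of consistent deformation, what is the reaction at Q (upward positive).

Remove the prop at Q; the released (primary) structure is a cantilever built in at P.
Primary-structure tip deflection at Q by superposition:
  point load 92.5 at a = 4.7: Pa²(3L − a)/(6EI) = 8003/EI
Flexibility coefficient — unit upward force at Q: δ_{QQ} = L³/(3EI) = 276.9/EI.
The prop prevents deflection at Q: R_Q = δ_0/δ_{QQ} = 8003/276.9 = 28.91 kN.

R_Q = 28.91 kN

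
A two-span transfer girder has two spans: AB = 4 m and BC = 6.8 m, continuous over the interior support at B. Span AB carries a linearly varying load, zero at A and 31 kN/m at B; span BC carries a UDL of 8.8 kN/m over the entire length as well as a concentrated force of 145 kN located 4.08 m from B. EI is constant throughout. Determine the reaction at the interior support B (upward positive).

Insert a hinge at B; M_B is the redundant, and each span becomes simply supported.
Discontinuity in slope at B on the released structure — sum the simple-span end rotations:
  span AB: triangular load, peak 31: w₀L³/(45EI) = 44.09/EI
  span BC: UDL 8.8: wL³/(24EI) = 115.3/EI
  span BC: point load 145 at a = 4.08: Pab(L + b)/(6LEI) = 375.5/EI
  relative rotation θ_0 = (44.09 + 490.8)/EI = 534.8/EI
A unit hogging moment at B produces rotation L₁/(3EI) + L₂/(3EI) = 3.6/EI.
Slope continuity at B: θ_0 = M_B·3.6/EI, so M_B = 534.8/3.6 = 148.6 kN·m (hogging).
Span AB, ΣM about A with M_B applied at B: R_B^{AB}·4 = 165.3 + 148.6, so R_B^{AB} = 78.48 kN and R_A = 62 − 78.48 = -16.48 kN.
Span BC, ΣM about C: R_B^{BC}·6.8 = 597.9 + 148.6, so R_B^{BC} = 109.8 kN and R_C = 204.8 − 109.8 = 95.07 kN.
R_B = 78.48 + 109.8 = 188.2 kN.

R_B = 188.2 kN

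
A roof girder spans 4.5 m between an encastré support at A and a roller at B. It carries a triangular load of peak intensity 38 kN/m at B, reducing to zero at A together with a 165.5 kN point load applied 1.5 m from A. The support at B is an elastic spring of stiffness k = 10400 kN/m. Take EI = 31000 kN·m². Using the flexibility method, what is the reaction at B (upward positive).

R_B = 65.15 kN

Release the roller at B. Primary structure: cantilever fixed at A.
Primary-structure tip deflection at B by superposition:
  triangular load, peak 38 at the free end: 11w₀L⁴/(120EI) = 1428/EI
  point load 165.5 at a = 1.5: Pa²(3L − a)/(6EI) = 744.8/EI
  δ_0 = 2173/EI
Tip deflection under a unit load at B: L³/(3EI) = 30.38/EI.
With EI = 31000 kN·m²: δ_0 = 0.070101 m and δ_{BB} = 0.00098 m/kN.
Compatibility — the spring shortens by R_B/k under the reaction it provides: δ_0 − R_B·δ_{BB} = R_B/k. With 1/k = 0.000096 m/kN, R_B = δ_0 / (δ_{BB} + 1/k) = 0.070101 / (0.00098 + 0.000096) = 65.15 kN.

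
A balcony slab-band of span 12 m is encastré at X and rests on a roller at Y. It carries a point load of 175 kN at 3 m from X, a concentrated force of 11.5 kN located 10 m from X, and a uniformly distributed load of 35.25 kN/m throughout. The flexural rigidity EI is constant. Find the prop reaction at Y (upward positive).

R_Y = 182.3 kN

Take the reaction at Y as the redundant and release it; the primary structure is a cantilever fixed at X.
Deflection at Y on the released cantilever, summing each load's contribution:
  point load 175 at a = 3: Pa²(3L − a)/(6EI) = 8662/EI
  point load 11.5 at a = 10: Pa²(3L − a)/(6EI) = 4983/EI
  UDL 35.25: wL⁴/(8EI) = 91368/EI
  δ_0 = 105014/EI
Tip deflection under a unit load at Y: L³/(3EI) = 576/EI.
The prop prevents deflection at Y: R_Y = δ_0/δ_{YY} = 105014/576 = 182.3 kN.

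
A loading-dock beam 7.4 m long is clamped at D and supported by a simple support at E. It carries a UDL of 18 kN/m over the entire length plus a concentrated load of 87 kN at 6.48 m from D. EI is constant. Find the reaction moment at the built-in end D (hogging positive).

Remove the prop at E; the released (primary) structure is a cantilever built in at D.
Deflection at E on the released cantilever, summing each load's contribution:
  UDL 18: wL⁴/(8EI) = 6747/EI
  point load 87 at a = 6.48: Pa²(3L − a)/(6EI) = 9571/EI
  δ_0 = 16318/EI
Flexibility coefficient — unit upward force at E: δ_{EE} = L³/(3EI) = 135.1/EI.
The prop prevents deflection at E: R_E = δ_0/δ_{EE} = 16318/135.1 = 120.8 kN.
Moment equilibrium about D: M_D = Σ(load moments about D) − R_E·L = 1057 − 120.8×7.4 = 162.6 kN·m.

M_D = 162.6 kN·m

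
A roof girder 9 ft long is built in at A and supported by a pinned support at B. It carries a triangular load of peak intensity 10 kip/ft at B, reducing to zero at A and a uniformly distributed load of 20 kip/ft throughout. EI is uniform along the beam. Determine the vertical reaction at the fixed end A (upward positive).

R_A = 132.8 kip

Release the roller at B. Primary structure: cantilever fixed at A.
Primary-structure tip deflection at B by superposition:
  triangular load, peak 10 at the free end: 11w₀L⁴/(120EI) = 6014/EI
  UDL 20: wL⁴/(8EI) = 16402/EI
  δ_0 = 22417/EI
Tip deflection under a unit load at B: L³/(3EI) = 243/EI.
Compatibility at B: δ_0 − R_B·δ_{BB} = 0, so R_B = 22417/243 = 92.25 kip.
Vertical equilibrium: R_A = ΣP − R_B = 225 − 92.25 = 132.8 kip.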